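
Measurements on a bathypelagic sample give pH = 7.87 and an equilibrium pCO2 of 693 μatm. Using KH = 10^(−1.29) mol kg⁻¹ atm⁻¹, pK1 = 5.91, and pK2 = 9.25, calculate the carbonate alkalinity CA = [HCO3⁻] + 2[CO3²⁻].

CA = 3.51 mmol/kg

[CO2*] = KH · pCO2 = 10^(−1.29) × 693×10^-6 = 3.554×10^-5 mol/kg
α₀ = 1/(1 + K1/[H⁺] + K1K2/[H⁺]²) = 1/(1 + 10^+1.96 + 10^+0.58) = 0.01042
DIC = [CO2*]/α₀ = 3.554×10^-5 / 0.01042 = 3.412 mmol/kg
CA = (α₁ + 2α₂)·DIC = (0.9500 + 2×0.03960) × 3.412 = 3.51 mmol/kg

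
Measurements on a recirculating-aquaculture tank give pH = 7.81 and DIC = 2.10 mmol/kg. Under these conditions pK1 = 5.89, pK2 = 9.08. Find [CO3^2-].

α₂ = 1 / (1 + [H⁺]/K2 + [H⁺]²/(K1K2)) = 1 / (1 + 10^+1.27 + 10^-0.65)
   = 1 / (1 + 18.621 + 0.22387) = 1/19.845 = 0.05039
[CO3²⁻] = α₂ × DIC = 0.05039 × 2.10 = 0.106 mmol/kg

[CO3²⁻] = 0.106 mmol/kg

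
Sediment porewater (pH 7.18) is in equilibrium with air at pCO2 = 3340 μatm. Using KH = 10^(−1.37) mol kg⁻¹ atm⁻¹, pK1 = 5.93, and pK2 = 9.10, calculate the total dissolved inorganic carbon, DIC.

[CO2*] = KH · pCO2 = 10^(−1.37) × 3340×10^-6 = 1.425×10^-4 mol/kg
α₀ = 1/(1 + K1/[H⁺] + K1K2/[H⁺]²) = 1/(1 + 10^+1.25 + 10^-0.67) = 0.05264
DIC = [CO2*]/α₀ = 1.425×10^-4 / 0.05264 = 2.71 mmol/kg

DIC = 2.71 mmol/kg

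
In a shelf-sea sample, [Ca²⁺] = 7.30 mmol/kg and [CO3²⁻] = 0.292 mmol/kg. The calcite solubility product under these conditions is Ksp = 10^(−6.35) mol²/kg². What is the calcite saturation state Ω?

Ω = 4.77

Ksp = 10^(−6.35) = 4.467×10^-7
Ω = [Ca²⁺][CO3²⁻]/Ksp = (7.30×10^-3)(0.292×10^-3) / 4.467×10^-7 = 4.77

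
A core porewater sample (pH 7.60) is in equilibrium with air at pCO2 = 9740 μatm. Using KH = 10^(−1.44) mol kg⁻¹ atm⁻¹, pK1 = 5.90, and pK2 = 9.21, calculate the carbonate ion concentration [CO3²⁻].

[CO3²⁻] = 0.435 mmol/kg

[CO2*] = KH · pCO2 = 10^(−1.44) × 9740×10^-6 = 3.536×10^-4 mol/kg
α₀ = 1/(1 + K1/[H⁺] + K1K2/[H⁺]²) = 1/(1 + 10^+1.70 + 10^+0.09) = 0.01910
DIC = [CO2*]/α₀ = 3.536×10^-4 / 0.01910 = 18.51 mmol/kg
[CO3²⁻] = α₂·DIC; α₂ = 0.02350, so [CO3²⁻] = 0.02350 × 18.51 = 0.435 mmol/kg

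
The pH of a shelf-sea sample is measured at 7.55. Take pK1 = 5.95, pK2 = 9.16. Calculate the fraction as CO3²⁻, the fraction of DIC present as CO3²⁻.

α₂ = 1 / (1 + [H⁺]/K2 + [H⁺]²/(K1K2)) = 1 / (1 + 10^+1.61 + 10^+0.01)
   = 1 / (1 + 40.738 + 1.0233) = 1/42.761 = 0.02339

α₂ = 0.0234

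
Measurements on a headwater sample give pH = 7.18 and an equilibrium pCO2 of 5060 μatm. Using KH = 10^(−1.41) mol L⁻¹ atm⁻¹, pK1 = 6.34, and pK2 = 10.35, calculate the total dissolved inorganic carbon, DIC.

DIC = 1.56 mmol/L

[CO2*] = KH · pCO2 = 10^(−1.41) × 5060×10^-6 = 1.969×10^-4 mol/L
α₀ = 1/(1 + K1/[H⁺] + K1K2/[H⁺]²) = 1/(1 + 10^+0.84 + 10^-2.33) = 0.1262
DIC = [CO2*]/α₀ = 1.969×10^-4 / 0.1262 = 1.56 mmol/L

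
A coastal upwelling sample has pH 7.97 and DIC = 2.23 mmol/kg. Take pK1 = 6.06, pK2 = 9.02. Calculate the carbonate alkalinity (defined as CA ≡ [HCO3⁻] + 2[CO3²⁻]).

CA = [HCO3⁻] + 2[CO3²⁻] = (α₁ + 2α₂)·DIC
At pH 7.97: [H⁺]/K1 = 10^-1.91 = 0.012303, K2/[H⁺] = 10^-1.05 = 0.089125
α₁ = 1/(1 + 0.012303 + 0.089125) = 1/1.1014 = 0.9079; α₂ = α₁·K2/[H⁺] = 0.08092
α₁ + 2α₂ = 1.0697
CA = 1.0697 × 2.23 = 2.39 mmol/kg

CA = 2.39 mmol/kg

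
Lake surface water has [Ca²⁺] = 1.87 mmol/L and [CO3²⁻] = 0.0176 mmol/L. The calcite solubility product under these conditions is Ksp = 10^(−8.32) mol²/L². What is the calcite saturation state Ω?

Ksp = 10^(−8.32) = 4.786×10^-9
Ω = [Ca²⁺][CO3²⁻]/Ksp = (1.87×10^-3)(0.0176×10^-3) / 4.786×10^-9 = 6.88

Ω = 6.88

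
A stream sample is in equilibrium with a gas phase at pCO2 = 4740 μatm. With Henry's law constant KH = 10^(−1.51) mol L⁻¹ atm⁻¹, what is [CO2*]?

[CO2*] = 146 μmol/L

KH = 10^(−1.51) = 3.090×10^-2 mol L⁻¹ atm⁻¹
[CO2*] = KH · pCO2 = 3.090×10^-2 × 4740×10^-6 atm = 1.46×10^-4 mol/L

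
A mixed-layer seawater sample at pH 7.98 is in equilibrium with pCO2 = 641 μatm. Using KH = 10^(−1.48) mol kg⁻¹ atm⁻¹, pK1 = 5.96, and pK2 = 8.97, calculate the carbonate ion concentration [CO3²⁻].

[CO3²⁻] = 0.227 mmol/kg

[CO2*] = KH · pCO2 = 10^(−1.48) × 641×10^-6 = 2.123×10^-5 mol/kg
α₀ = 1/(1 + K1/[H⁺] + K1K2/[H⁺]²) = 1/(1 + 10^+2.02 + 10^+1.03) = 0.008589
DIC = [CO2*]/α₀ = 2.123×10^-5 / 0.008589 = 2.471 mmol/kg
[CO3²⁻] = α₂·DIC; α₂ = 0.09203, so [CO3²⁻] = 0.09203 × 2.471 = 0.227 mmol/kg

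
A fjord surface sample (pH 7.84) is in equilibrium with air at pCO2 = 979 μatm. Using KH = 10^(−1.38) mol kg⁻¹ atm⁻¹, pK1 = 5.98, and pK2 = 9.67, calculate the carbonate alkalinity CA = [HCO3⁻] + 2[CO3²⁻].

[CO2*] = KH · pCO2 = 10^(−1.38) × 979×10^-6 = 4.081×10^-5 mol/kg
α₀ = 1/(1 + K1/[H⁺] + K1K2/[H⁺]²) = 1/(1 + 10^+1.86 + 10^+0.03) = 0.01342
DIC = [CO2*]/α₀ = 4.081×10^-5 / 0.01342 = 3.041 mmol/kg
CA = (α₁ + 2α₂)·DIC = (0.9722 + 2×0.01438) × 3.041 = 3.04 mmol/kg

CA = 3.04 mmol/kg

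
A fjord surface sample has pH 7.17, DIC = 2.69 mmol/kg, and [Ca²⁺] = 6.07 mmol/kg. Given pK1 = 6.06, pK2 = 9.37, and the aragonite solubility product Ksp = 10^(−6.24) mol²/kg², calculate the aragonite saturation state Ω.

Ω = 0.165

α₂ = 1 / (1 + [H⁺]/K2 + [H⁺]²/(K1K2)) = 1 / (1 + 10^+2.20 + 10^+1.09)
   = 1 / (1 + 158.49 + 12.303) = 1/171.79 = 0.005821
[CO3²⁻] = α₂ × DIC = 0.005821 × 2.69 = 0.01566 mmol/kg = 15.66 μmol/kg
Ksp = 10^(−6.24) = 5.754×10^-7
Ω = [Ca²⁺][CO3²⁻]/Ksp = (6.07×10^-3)(1.566×10^-5) / 5.754×10^-7 = 0.165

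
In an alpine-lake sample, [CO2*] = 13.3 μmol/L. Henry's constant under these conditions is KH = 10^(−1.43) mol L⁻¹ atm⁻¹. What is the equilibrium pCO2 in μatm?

KH = 10^(−1.43) = 3.715×10^-2 mol L⁻¹ atm⁻¹
pCO2 = [CO2*]/KH = 13.3×10^-6 / 3.715×10^-2 = 3.58×10^-4 atm = 358 μatm

pCO2 = 358 μatm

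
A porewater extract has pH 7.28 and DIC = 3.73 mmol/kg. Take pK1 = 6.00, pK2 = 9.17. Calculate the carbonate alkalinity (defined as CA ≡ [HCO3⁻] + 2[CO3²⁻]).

CA = 3.59 mmol/kg

CA = [HCO3⁻] + 2[CO3²⁻] = (α₁ + 2α₂)·DIC
At pH 7.28: [H⁺]/K1 = 10^-1.28 = 0.052481, K2/[H⁺] = 10^-1.89 = 0.012882
α₁ = 1/(1 + 0.052481 + 0.012882) = 1/1.0654 = 0.9386; α₂ = α₁·K2/[H⁺] = 0.01209
α₁ + 2α₂ = 0.9628
CA = 0.9628 × 3.73 = 3.59 mmol/kg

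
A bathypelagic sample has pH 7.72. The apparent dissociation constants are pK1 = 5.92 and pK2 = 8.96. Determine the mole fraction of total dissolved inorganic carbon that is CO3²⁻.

α₂ = 0.0536

α₂ = 1 / (1 + [H⁺]/K2 + [H⁺]²/(K1K2)) = 1 / (1 + 10^+1.24 + 10^-0.56)
   = 1 / (1 + 17.378 + 0.27542) = 1/18.653 = 0.05361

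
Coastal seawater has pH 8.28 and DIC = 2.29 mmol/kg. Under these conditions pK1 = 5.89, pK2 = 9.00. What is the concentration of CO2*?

α₀ = 1 / (1 + K1/[H⁺] + K1K2/[H⁺]²) = 1 / (1 + 10^+2.39 + 10^+1.67)
   = 1 / (1 + 245.47 + 46.774) = 1/293.24 = 0.003410
[CO2*] = α₀ × DIC = 0.003410 × 2.29 = 0.00781 mmol/kg = 7.81 μmol/kg

[CO2*] = 7.81 μmol/kg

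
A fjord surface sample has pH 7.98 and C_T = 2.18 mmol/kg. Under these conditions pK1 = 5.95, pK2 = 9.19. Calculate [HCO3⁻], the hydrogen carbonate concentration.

[HCO3⁻] = 2.04 mmol/kg

α₁ = 1 / (1 + [H⁺]/K1 + K2/[H⁺]) = 1 / (1 + 10^-2.03 + 10^-1.21)
   = 1 / (1 + 0.0093325 + 0.061660) = 1/1.0710 = 0.9337
[HCO3⁻] = α₁ × DIC = 0.9337 × 2.18 = 2.04 mmol/kg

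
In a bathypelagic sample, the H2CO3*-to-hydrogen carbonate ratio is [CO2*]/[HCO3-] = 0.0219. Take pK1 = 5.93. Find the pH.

From K1 = [H⁺][HCO3-]/[CO2*]:  pH = pK1 − log₁₀([CO2*]/[HCO3-])
log₁₀(0.0219) = -1.660
pH = 5.93 − (-1.660) = 7.59

pH = 7.59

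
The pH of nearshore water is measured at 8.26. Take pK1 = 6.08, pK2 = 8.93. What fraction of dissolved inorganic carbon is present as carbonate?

α₂ = 0.175

α₂ = 1 / (1 + [H⁺]/K2 + [H⁺]²/(K1K2)) = 1 / (1 + 10^+0.67 + 10^-1.51)
   = 1 / (1 + 4.6774 + 0.030903) = 1/5.7083 = 0.1752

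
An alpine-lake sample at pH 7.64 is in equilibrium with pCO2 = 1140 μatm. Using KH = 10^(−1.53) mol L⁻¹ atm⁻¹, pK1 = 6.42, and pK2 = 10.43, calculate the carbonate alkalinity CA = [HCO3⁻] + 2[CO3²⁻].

CA = 0.560 mmol/L

[CO2*] = KH · pCO2 = 10^(−1.53) × 1140×10^-6 = 3.364×10^-5 mol/L
α₀ = 1/(1 + K1/[H⁺] + K1K2/[H⁺]²) = 1/(1 + 10^+1.22 + 10^-1.57) = 0.05674
DIC = [CO2*]/α₀ = 3.364×10^-5 / 0.05674 = 0.5929 mmol/L
CA = (α₁ + 2α₂)·DIC = (0.9417 + 2×0.001527) × 0.5929 = 0.560 mmol/L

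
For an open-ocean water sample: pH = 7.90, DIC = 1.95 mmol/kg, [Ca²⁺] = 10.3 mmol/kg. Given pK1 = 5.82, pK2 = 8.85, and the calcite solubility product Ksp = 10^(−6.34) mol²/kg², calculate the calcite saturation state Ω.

Ω = 4.40

α₂ = 1 / (1 + [H⁺]/K2 + [H⁺]²/(K1K2)) = 1 / (1 + 10^+0.95 + 10^-1.13)
   = 1 / (1 + 8.9125 + 0.074131) = 1/9.9866 = 0.1001
[CO3²⁻] = α₂ × DIC = 0.1001 × 1.95 = 0.1953 mmol/kg
Ksp = 10^(−6.34) = 4.571×10^-7
Ω = [Ca²⁺][CO3²⁻]/Ksp = (10.3×10^-3)(1.953×10^-4) / 4.571×10^-7 = 4.40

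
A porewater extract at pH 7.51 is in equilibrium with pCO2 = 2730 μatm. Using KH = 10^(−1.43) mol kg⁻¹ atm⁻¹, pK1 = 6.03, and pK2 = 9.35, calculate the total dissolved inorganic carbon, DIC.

DIC = 3.21 mmol/kg

[CO2*] = KH · pCO2 = 10^(−1.43) × 2730×10^-6 = 1.014×10^-4 mol/kg
α₀ = 1/(1 + K1/[H⁺] + K1K2/[H⁺]²) = 1/(1 + 10^+1.48 + 10^-0.36) = 0.03161
DIC = [CO2*]/α₀ = 1.014×10^-4 / 0.03161 = 3.21 mmol/kg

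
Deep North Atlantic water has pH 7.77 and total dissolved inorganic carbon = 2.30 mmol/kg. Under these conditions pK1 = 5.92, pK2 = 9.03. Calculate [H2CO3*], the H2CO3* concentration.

[CO2*] = 0.0304 mmol/kg

α₀ = 1 / (1 + K1/[H⁺] + K1K2/[H⁺]²) = 1 / (1 + 10^+1.85 + 10^+0.59)
   = 1 / (1 + 70.795 + 3.8905) = 1/75.685 = 0.01321
[CO2*] = α₀ × DIC = 0.01321 × 2.30 = 0.0304 mmol/kg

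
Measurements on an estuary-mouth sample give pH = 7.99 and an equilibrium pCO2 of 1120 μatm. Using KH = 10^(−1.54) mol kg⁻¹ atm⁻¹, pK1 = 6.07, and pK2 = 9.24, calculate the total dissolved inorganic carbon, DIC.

DIC = 2.87 mmol/kg

[CO2*] = KH · pCO2 = 10^(−1.54) × 1120×10^-6 = 3.230×10^-5 mol/kg
α₀ = 1/(1 + K1/[H⁺] + K1K2/[H⁺]²) = 1/(1 + 10^+1.92 + 10^+0.67) = 0.01125
DIC = [CO2*]/α₀ = 3.230×10^-5 / 0.01125 = 2.87 mmol/kg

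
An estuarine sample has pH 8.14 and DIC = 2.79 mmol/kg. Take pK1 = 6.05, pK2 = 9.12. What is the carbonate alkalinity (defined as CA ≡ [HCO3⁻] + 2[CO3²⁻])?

CA = 3.03 mmol/kg

CA = [HCO3⁻] + 2[CO3²⁻] = (α₁ + 2α₂)·DIC
At pH 8.14: [H⁺]/K1 = 10^-2.09 = 0.0081283, K2/[H⁺] = 10^-0.98 = 0.10471
α₁ = 1/(1 + 0.0081283 + 0.10471) = 1/1.1128 = 0.8986; α₂ = α₁·K2/[H⁺] = 0.09410
α₁ + 2α₂ = 1.0868
CA = 1.0868 × 2.79 = 3.03 mmol/kg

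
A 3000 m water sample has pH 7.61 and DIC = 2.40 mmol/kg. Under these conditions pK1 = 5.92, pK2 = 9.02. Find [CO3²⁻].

α₂ = 1 / (1 + [H⁺]/K2 + [H⁺]²/(K1K2)) = 1 / (1 + 10^+1.41 + 10^-0.28)
   = 1 / (1 + 25.704 + 0.52481) = 1/27.229 = 0.03673
[CO3²⁻] = α₂ × DIC = 0.03673 × 2.40 = 0.0881 mmol/kg

[CO3²⁻] = 0.0881 mmol/kg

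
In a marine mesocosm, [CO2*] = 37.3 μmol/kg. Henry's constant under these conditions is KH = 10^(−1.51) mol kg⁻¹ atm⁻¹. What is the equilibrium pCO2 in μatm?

KH = 10^(−1.51) = 3.090×10^-2 mol kg⁻¹ atm⁻¹
pCO2 = [CO2*]/KH = 37.3×10^-6 / 3.090×10^-2 = 1.21×10^-3 atm = 1210 μatm

pCO2 = 1210 μatm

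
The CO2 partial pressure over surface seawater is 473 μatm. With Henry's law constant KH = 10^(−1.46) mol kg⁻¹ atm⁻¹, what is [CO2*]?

KH = 10^(−1.46) = 3.467×10^-2 mol kg⁻¹ atm⁻¹
[CO2*] = KH · pCO2 = 3.467×10^-2 × 473×10^-6 atm = 1.64×10^-5 mol/kg

[CO2*] = 16.4 μmol/kg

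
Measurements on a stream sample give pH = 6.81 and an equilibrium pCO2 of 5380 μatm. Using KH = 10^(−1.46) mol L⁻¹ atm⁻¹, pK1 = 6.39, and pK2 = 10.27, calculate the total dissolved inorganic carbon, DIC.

[CO2*] = KH · pCO2 = 10^(−1.46) × 5380×10^-6 = 1.865×10^-4 mol/L
α₀ = 1/(1 + K1/[H⁺] + K1K2/[H⁺]²) = 1/(1 + 10^+0.42 + 10^-3.04) = 0.2754
DIC = [CO2*]/α₀ = 1.865×10^-4 / 0.2754 = 0.677 mmol/L

DIC = 0.677 mmol/L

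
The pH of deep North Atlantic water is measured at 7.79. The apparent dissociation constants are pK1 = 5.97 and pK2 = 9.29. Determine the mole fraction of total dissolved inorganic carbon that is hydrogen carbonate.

α₁ = 0.955

α₁ = 1 / (1 + [H⁺]/K1 + K2/[H⁺]) = 1 / (1 + 10^-1.82 + 10^-1.50)
   = 1 / (1 + 0.015136 + 0.031623) = 1/1.0468 = 0.9553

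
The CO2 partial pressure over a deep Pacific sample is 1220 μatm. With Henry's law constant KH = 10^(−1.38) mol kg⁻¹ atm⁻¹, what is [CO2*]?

KH = 10^(−1.38) = 4.169×10^-2 mol kg⁻¹ atm⁻¹
[CO2*] = KH · pCO2 = 4.169×10^-2 × 1220×10^-6 atm = 5.09×10^-5 mol/kg

[CO2*] = 50.9 μmol/kg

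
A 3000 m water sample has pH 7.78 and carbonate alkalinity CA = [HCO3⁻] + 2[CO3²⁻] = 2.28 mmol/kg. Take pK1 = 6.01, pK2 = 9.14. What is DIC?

DIC = 2.22 mmol/kg

CA = [HCO3⁻] + 2[CO3²⁻] = (α₁ + 2α₂)·DIC
At pH 7.78: [H⁺]/K1 = 10^-1.77 = 0.016982, K2/[H⁺] = 10^-1.36 = 0.043652
α₁ = 1/(1 + 0.016982 + 0.043652) = 1/1.0606 = 0.9428; α₂ = α₁·K2/[H⁺] = 0.04116
α₁ + 2α₂ = 1.0251
DIC = CA / (α₁ + 2α₂) = 2.28 / 1.0251 = 2.22 mmol/kg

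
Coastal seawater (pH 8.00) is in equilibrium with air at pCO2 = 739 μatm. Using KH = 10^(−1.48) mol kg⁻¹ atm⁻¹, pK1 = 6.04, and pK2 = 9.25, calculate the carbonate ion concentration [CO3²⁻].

[CO2*] = KH · pCO2 = 10^(−1.48) × 739×10^-6 = 2.447×10^-5 mol/kg
α₀ = 1/(1 + K1/[H⁺] + K1K2/[H⁺]²) = 1/(1 + 10^+1.96 + 10^+0.71) = 0.01027
DIC = [CO2*]/α₀ = 2.447×10^-5 / 0.01027 = 2.382 mmol/kg
[CO3²⁻] = α₂·DIC; α₂ = 0.05269, so [CO3²⁻] = 0.05269 × 2.382 = 0.126 mmol/kg

[CO3²⁻] = 0.126 mmol/kg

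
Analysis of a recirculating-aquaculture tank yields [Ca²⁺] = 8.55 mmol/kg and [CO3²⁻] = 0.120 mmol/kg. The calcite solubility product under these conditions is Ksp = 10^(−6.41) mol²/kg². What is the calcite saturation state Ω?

Ksp = 10^(−6.41) = 3.890×10^-7
Ω = [Ca²⁺][CO3²⁻]/Ksp = (8.55×10^-3)(0.120×10^-3) / 3.890×10^-7 = 2.64

Ω = 2.64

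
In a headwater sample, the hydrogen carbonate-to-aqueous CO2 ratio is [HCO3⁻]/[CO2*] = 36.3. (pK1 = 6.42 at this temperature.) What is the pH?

From K1 = [H⁺][HCO3⁻]/[CO2*]:  pH = pK1 + log₁₀([HCO3⁻]/[CO2*])
log₁₀(36.3) = +1.560
pH = 6.42 + (+1.560) = 7.98

pH = 7.98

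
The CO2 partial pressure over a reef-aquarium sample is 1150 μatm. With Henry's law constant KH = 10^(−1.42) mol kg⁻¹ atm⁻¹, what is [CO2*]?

KH = 10^(−1.42) = 3.802×10^-2 mol kg⁻¹ atm⁻¹
[CO2*] = KH · pCO2 = 3.802×10^-2 × 1150×10^-6 atm = 4.37×10^-5 mol/kg

[CO2*] = 43.7 μmol/kg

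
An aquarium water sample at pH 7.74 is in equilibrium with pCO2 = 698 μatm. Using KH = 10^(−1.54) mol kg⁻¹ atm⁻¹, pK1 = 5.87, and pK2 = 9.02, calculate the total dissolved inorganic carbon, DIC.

DIC = 1.59 mmol/kg

[CO2*] = KH · pCO2 = 10^(−1.54) × 698×10^-6 = 2.013×10^-5 mol/kg
α₀ = 1/(1 + K1/[H⁺] + K1K2/[H⁺]²) = 1/(1 + 10^+1.87 + 10^+0.59) = 0.01265
DIC = [CO2*]/α₀ = 2.013×10^-5 / 0.01265 = 1.59 mmol/kg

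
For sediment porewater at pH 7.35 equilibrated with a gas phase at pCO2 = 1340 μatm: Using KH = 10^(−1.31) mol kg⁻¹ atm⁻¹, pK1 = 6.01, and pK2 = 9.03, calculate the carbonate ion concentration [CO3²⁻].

[CO3²⁻] = 0.0300 mmol/kg

[CO2*] = KH · pCO2 = 10^(−1.31) × 1340×10^-6 = 6.563×10^-5 mol/kg
α₀ = 1/(1 + K1/[H⁺] + K1K2/[H⁺]²) = 1/(1 + 10^+1.34 + 10^-0.34) = 0.04285
DIC = [CO2*]/α₀ = 6.563×10^-5 / 0.04285 = 1.531 mmol/kg
[CO3²⁻] = α₂·DIC; α₂ = 0.01959, so [CO3²⁻] = 0.01959 × 1.531 = 0.0300 mmol/kg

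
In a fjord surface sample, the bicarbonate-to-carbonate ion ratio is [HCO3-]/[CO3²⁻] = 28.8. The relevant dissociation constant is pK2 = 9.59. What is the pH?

pH = 8.13

From K2 = [H⁺][CO3²⁻]/[HCO3-]:  pH = pK2 − log₁₀([HCO3-]/[CO3²⁻])
log₁₀(28.8) = +1.459
pH = 9.59 − (+1.459) = 8.13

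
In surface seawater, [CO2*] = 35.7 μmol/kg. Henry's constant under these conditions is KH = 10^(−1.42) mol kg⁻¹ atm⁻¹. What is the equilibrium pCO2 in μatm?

KH = 10^(−1.42) = 3.802×10^-2 mol kg⁻¹ atm⁻¹
pCO2 = [CO2*]/KH = 35.7×10^-6 / 3.802×10^-2 = 9.39×10^-4 atm = 939 μatm

pCO2 = 939 μatm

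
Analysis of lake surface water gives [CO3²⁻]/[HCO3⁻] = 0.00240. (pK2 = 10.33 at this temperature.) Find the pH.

From K2 = [H⁺][CO3²⁻]/[HCO3⁻]:  pH = pK2 + log₁₀([CO3²⁻]/[HCO3⁻])
log₁₀(0.00240) = -2.620
pH = 10.33 + (-2.620) = 7.71

pH = 7.71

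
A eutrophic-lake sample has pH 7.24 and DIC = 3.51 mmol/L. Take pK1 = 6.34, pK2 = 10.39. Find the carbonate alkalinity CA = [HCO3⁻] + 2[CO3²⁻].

CA = 3.12 mmol/L

CA = [HCO3⁻] + 2[CO3²⁻] = (α₁ + 2α₂)·DIC
At pH 7.24: [H⁺]/K1 = 10^-0.90 = 0.12589, K2/[H⁺] = 10^-3.15 = 0.00070795
α₁ = 1/(1 + 0.12589 + 0.00070795) = 1/1.1266 = 0.8876; α₂ = α₁·K2/[H⁺] = 0.0006284
α₁ + 2α₂ = 0.8889
CA = 0.8889 × 3.51 = 3.12 mmol/L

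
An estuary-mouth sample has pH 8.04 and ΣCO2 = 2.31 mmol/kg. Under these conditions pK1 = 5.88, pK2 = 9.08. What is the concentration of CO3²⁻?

[CO3²⁻] = 0.192 mmol/kg

α₂ = 1 / (1 + [H⁺]/K2 + [H⁺]²/(K1K2)) = 1 / (1 + 10^+1.04 + 10^-1.12)
   = 1 / (1 + 10.965 + 0.075858) = 1/12.041 = 0.08305
[CO3²⁻] = α₂ × DIC = 0.08305 × 2.31 = 0.192 mmol/kg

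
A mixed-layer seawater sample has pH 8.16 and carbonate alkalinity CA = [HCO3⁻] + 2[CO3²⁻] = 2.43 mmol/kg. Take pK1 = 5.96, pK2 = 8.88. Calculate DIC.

DIC = 2.11 mmol/kg

CA = [HCO3⁻] + 2[CO3²⁻] = (α₁ + 2α₂)·DIC
At pH 8.16: [H⁺]/K1 = 10^-2.20 = 0.0063096, K2/[H⁺] = 10^-0.72 = 0.19055
α₁ = 1/(1 + 0.0063096 + 0.19055) = 1/1.1969 = 0.8355; α₂ = α₁·K2/[H⁺] = 0.1592
α₁ + 2α₂ = 1.1539
DIC = CA / (α₁ + 2α₂) = 2.43 / 1.1539 = 2.11 mmol/kg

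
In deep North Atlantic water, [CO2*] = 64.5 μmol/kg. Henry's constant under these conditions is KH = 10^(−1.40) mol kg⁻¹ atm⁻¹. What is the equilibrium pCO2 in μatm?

pCO2 = 1620 μatm

KH = 10^(−1.40) = 3.981×10^-2 mol kg⁻¹ atm⁻¹
pCO2 = [CO2*]/KH = 64.5×10^-6 / 3.981×10^-2 = 1.62×10^-3 atm = 1620 μatm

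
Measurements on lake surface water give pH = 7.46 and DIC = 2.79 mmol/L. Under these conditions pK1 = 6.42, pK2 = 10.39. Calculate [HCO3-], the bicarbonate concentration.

α₁ = 1 / (1 + [H⁺]/K1 + K2/[H⁺]) = 1 / (1 + 10^-1.04 + 10^-2.93)
   = 1 / (1 + 0.091201 + 0.0011749) = 1/1.0924 = 0.9154
[HCO3⁻] = α₁ × DIC = 0.9154 × 2.79 = 2.55 mmol/L

[HCO3⁻] = 2.55 mmol/L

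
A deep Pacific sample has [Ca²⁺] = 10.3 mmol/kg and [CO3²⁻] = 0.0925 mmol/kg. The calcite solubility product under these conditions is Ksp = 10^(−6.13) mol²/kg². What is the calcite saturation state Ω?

Ksp = 10^(−6.13) = 7.413×10^-7
Ω = [Ca²⁺][CO3²⁻]/Ksp = (10.3×10^-3)(0.0925×10^-3) / 7.413×10^-7 = 1.29

Ω = 1.29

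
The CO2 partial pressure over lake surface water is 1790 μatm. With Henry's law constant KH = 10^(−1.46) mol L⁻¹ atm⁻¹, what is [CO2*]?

KH = 10^(−1.46) = 3.467×10^-2 mol L⁻¹ atm⁻¹
[CO2*] = KH · pCO2 = 3.467×10^-2 × 1790×10^-6 atm = 6.21×10^-5 mol/L

[CO2*] = 62.1 μmol/L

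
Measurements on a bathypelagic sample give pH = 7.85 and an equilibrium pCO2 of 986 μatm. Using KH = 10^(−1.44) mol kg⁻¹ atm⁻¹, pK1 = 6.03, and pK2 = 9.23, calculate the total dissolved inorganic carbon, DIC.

DIC = 2.50 mmol/kg

[CO2*] = KH · pCO2 = 10^(−1.44) × 986×10^-6 = 3.580×10^-5 mol/kg
α₀ = 1/(1 + K1/[H⁺] + K1K2/[H⁺]²) = 1/(1 + 10^+1.82 + 10^+0.44) = 0.01432
DIC = [CO2*]/α₀ = 3.580×10^-5 / 0.01432 = 2.50 mmol/kg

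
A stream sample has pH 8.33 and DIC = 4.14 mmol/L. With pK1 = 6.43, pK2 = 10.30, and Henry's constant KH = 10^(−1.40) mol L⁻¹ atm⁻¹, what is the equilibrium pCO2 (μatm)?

pCO2 = 1280 μatm

α₀ = 1 / (1 + K1/[H⁺] + K1K2/[H⁺]²) = 1 / (1 + 10^+1.90 + 10^-0.07)
   = 1 / (1 + 79.433 + 0.85114) = 1/81.284 = 0.01230
[CO2*] = α₀ × DIC = 0.01230 × 4.14 = 0.05093 mmol/L
pCO2 = [CO2*]/KH = 5.093×10^-5 / 3.981×10^-2 = 1280 μatm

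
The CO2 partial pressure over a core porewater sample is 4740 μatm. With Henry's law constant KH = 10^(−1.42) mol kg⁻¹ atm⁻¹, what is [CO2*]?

[CO2*] = 180 μmol/kg

KH = 10^(−1.42) = 3.802×10^-2 mol kg⁻¹ atm⁻¹
[CO2*] = KH · pCO2 = 3.802×10^-2 × 4740×10^-6 atm = 1.80×10^-4 mol/kg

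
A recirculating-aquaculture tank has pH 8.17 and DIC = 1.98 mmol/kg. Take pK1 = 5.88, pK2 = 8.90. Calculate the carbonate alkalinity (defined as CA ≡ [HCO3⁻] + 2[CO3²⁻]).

CA = [HCO3⁻] + 2[CO3²⁻] = (α₁ + 2α₂)·DIC
At pH 8.17: [H⁺]/K1 = 10^-2.29 = 0.0051286, K2/[H⁺] = 10^-0.73 = 0.18621
α₁ = 1/(1 + 0.0051286 + 0.18621) = 1/1.1913 = 0.8394; α₂ = α₁·K2/[H⁺] = 0.1563
α₁ + 2α₂ = 1.1520
CA = 1.1520 × 1.98 = 2.28 mmol/kg

CA = 2.28 mmol/kg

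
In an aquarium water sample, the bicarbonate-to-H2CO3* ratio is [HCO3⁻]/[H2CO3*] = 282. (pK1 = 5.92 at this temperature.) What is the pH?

pH = 8.37

From K1 = [H⁺][HCO3⁻]/[H2CO3*]:  pH = pK1 + log₁₀([HCO3⁻]/[H2CO3*])
log₁₀(282) = +2.450
pH = 5.92 + (+2.450) = 8.37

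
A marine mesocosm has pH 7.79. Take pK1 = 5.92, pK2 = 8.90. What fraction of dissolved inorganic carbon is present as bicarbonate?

α₁ = 1 / (1 + [H⁺]/K1 + K2/[H⁺]) = 1 / (1 + 10^-1.87 + 10^-1.11)
   = 1 / (1 + 0.013490 + 0.077625) = 1/1.0911 = 0.9165

α₁ = 0.916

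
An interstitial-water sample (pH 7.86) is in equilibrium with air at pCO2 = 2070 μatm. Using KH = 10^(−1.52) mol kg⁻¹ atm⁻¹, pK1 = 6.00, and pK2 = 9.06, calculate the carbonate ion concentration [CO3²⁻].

[CO2*] = KH · pCO2 = 10^(−1.52) × 2070×10^-6 = 6.251×10^-5 mol/kg
α₀ = 1/(1 + K1/[H⁺] + K1K2/[H⁺]²) = 1/(1 + 10^+1.86 + 10^+0.66) = 0.01282
DIC = [CO2*]/α₀ = 6.251×10^-5 / 0.01282 = 4.877 mmol/kg
[CO3²⁻] = α₂·DIC; α₂ = 0.05859, so [CO3²⁻] = 0.05859 × 4.877 = 0.286 mmol/kg

[CO3²⁻] = 0.286 mmol/kg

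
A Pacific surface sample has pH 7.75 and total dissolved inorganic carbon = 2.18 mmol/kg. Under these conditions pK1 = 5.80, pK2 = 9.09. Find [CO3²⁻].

[CO3²⁻] = 0.0943 mmol/kg

α₂ = 1 / (1 + [H⁺]/K2 + [H⁺]²/(K1K2)) = 1 / (1 + 10^+1.34 + 10^-0.61)
   = 1 / (1 + 21.878 + 0.24547) = 1/23.123 = 0.04325
[CO3²⁻] = α₂ × DIC = 0.04325 × 2.18 = 0.0943 mmol/kg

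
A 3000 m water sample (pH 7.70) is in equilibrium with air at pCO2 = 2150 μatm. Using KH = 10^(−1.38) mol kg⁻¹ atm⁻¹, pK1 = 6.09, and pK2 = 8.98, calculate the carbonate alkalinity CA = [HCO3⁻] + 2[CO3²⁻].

CA = 4.03 mmol/kg

[CO2*] = KH · pCO2 = 10^(−1.38) × 2150×10^-6 = 8.963×10^-5 mol/kg
α₀ = 1/(1 + K1/[H⁺] + K1K2/[H⁺]²) = 1/(1 + 10^+1.61 + 10^+0.33) = 0.02279
DIC = [CO2*]/α₀ = 8.963×10^-5 / 0.02279 = 3.932 mmol/kg
CA = (α₁ + 2α₂)·DIC = (0.9285 + 2×0.04873) × 3.932 = 4.03 mmol/kg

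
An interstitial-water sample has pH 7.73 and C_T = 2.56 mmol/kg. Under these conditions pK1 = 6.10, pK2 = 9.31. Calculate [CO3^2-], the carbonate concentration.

[CO3²⁻] = 0.0641 mmol/kg

α₂ = 1 / (1 + [H⁺]/K2 + [H⁺]²/(K1K2)) = 1 / (1 + 10^+1.58 + 10^-0.05)
   = 1 / (1 + 38.019 + 0.89125) = 1/39.910 = 0.02506
[CO3²⁻] = α₂ × DIC = 0.02506 × 2.56 = 0.0641 mmol/kg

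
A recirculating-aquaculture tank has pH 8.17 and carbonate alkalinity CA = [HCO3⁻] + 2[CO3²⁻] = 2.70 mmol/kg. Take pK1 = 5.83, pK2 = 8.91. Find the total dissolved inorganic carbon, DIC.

CA = [HCO3⁻] + 2[CO3²⁻] = (α₁ + 2α₂)·DIC
At pH 8.17: [H⁺]/K1 = 10^-2.34 = 0.0045709, K2/[H⁺] = 10^-0.74 = 0.18197
α₁ = 1/(1 + 0.0045709 + 0.18197) = 1/1.1865 = 0.8428; α₂ = α₁·K2/[H⁺] = 0.1534
α₁ + 2α₂ = 1.1495
DIC = CA / (α₁ + 2α₂) = 2.70 / 1.1495 = 2.35 mmol/kg

DIC = 2.35 mmol/kg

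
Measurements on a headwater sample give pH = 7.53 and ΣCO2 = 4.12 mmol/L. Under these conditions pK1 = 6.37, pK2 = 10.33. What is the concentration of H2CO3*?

[CO2*] = 0.266 mmol/L

α₀ = 1 / (1 + K1/[H⁺] + K1K2/[H⁺]²) = 1 / (1 + 10^+1.16 + 10^-1.64)
   = 1 / (1 + 14.454 + 0.022909) = 1/15.477 = 0.06461
[CO2*] = α₀ × DIC = 0.06461 × 4.12 = 0.266 mmol/L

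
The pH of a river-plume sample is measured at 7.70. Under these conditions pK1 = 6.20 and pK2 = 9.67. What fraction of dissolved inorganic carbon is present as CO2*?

α₀ = 0.0303

α₀ = 1 / (1 + K1/[H⁺] + K1K2/[H⁺]²) = 1 / (1 + 10^+1.50 + 10^-0.47)
   = 1 / (1 + 31.623 + 0.33884) = 1/32.962 = 0.03034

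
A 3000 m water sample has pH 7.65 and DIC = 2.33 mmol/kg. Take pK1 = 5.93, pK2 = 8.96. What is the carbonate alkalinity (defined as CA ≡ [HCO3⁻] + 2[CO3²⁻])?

CA = [HCO3⁻] + 2[CO3²⁻] = (α₁ + 2α₂)·DIC
At pH 7.65: [H⁺]/K1 = 10^-1.72 = 0.019055, K2/[H⁺] = 10^-1.31 = 0.048978
α₁ = 1/(1 + 0.019055 + 0.048978) = 1/1.0680 = 0.9363; α₂ = α₁·K2/[H⁺] = 0.04586
α₁ + 2α₂ = 1.0280
CA = 1.0280 × 2.33 = 2.40 mmol/kg

CA = 2.40 mmol/kg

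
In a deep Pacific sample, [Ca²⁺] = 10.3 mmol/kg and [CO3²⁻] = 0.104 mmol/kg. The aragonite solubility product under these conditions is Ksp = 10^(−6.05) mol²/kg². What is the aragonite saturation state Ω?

Ksp = 10^(−6.05) = 8.913×10^-7
Ω = [Ca²⁺][CO3²⁻]/Ksp = (10.3×10^-3)(0.104×10^-3) / 8.913×10^-7 = 1.20

Ω = 1.20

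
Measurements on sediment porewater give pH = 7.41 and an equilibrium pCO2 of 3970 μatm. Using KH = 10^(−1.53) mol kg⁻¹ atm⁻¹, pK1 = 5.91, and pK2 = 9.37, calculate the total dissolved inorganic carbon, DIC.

[CO2*] = KH · pCO2 = 10^(−1.53) × 3970×10^-6 = 1.172×10^-4 mol/kg
α₀ = 1/(1 + K1/[H⁺] + K1K2/[H⁺]²) = 1/(1 + 10^+1.50 + 10^-0.46) = 0.03033
DIC = [CO2*]/α₀ = 1.172×10^-4 / 0.03033 = 3.86 mmol/kg

DIC = 3.86 mmol/kg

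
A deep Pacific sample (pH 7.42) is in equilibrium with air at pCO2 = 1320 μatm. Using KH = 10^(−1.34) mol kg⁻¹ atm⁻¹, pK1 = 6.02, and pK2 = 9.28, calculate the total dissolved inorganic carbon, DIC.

DIC = 1.60 mmol/kg

[CO2*] = KH · pCO2 = 10^(−1.34) × 1320×10^-6 = 6.034×10^-5 mol/kg
α₀ = 1/(1 + K1/[H⁺] + K1K2/[H⁺]²) = 1/(1 + 10^+1.40 + 10^-0.46) = 0.03778
DIC = [CO2*]/α₀ = 6.034×10^-5 / 0.03778 = 1.60 mmol/kg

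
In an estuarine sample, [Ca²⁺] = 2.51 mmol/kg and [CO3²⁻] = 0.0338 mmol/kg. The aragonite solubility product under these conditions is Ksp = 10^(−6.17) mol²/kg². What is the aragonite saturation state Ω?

Ω = 0.125

Ksp = 10^(−6.17) = 6.761×10^-7
Ω = [Ca²⁺][CO3²⁻]/Ksp = (2.51×10^-3)(0.0338×10^-3) / 6.761×10^-7 = 0.125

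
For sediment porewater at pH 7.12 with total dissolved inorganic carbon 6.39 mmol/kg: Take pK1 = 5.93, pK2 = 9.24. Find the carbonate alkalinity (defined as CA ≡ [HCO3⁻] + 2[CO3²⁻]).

CA = 6.05 mmol/kg

CA = [HCO3⁻] + 2[CO3²⁻] = (α₁ + 2α₂)·DIC
At pH 7.12: [H⁺]/K1 = 10^-1.19 = 0.064565, K2/[H⁺] = 10^-2.12 = 0.0075858
α₁ = 1/(1 + 0.064565 + 0.0075858) = 1/1.0722 = 0.9327; α₂ = α₁·K2/[H⁺] = 0.007075
α₁ + 2α₂ = 0.9469
CA = 0.9469 × 6.39 = 6.05 mmol/kg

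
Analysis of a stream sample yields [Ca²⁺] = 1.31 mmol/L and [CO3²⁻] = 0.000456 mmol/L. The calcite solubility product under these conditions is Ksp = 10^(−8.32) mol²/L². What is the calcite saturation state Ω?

Ksp = 10^(−8.32) = 4.786×10^-9
Ω = [Ca²⁺][CO3²⁻]/Ksp = (1.31×10^-3)(0.000456×10^-3) / 4.786×10^-9 = 0.125

Ω = 0.125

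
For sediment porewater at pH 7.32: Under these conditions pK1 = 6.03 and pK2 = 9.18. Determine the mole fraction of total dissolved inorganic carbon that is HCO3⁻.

α₁ = 0.939

α₁ = 1 / (1 + [H⁺]/K1 + K2/[H⁺]) = 1 / (1 + 10^-1.29 + 10^-1.86)
   = 1 / (1 + 0.051286 + 0.013804) = 1/1.0651 = 0.9389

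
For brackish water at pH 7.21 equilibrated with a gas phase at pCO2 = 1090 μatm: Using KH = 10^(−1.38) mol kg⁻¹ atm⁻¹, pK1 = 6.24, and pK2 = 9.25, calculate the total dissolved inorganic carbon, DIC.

DIC = 0.473 mmol/kg

[CO2*] = KH · pCO2 = 10^(−1.38) × 1090×10^-6 = 4.544×10^-5 mol/kg
α₀ = 1/(1 + K1/[H⁺] + K1K2/[H⁺]²) = 1/(1 + 10^+0.97 + 10^-1.07) = 0.09599
DIC = [CO2*]/α₀ = 4.544×10^-5 / 0.09599 = 0.473 mmol/kg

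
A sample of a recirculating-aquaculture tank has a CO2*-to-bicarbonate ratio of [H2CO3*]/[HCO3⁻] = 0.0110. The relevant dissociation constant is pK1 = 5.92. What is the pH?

pH = 7.88

From K1 = [H⁺][HCO3⁻]/[H2CO3*]:  pH = pK1 − log₁₀([H2CO3*]/[HCO3⁻])
log₁₀(0.0110) = -1.959
pH = 5.92 − (-1.959) = 7.88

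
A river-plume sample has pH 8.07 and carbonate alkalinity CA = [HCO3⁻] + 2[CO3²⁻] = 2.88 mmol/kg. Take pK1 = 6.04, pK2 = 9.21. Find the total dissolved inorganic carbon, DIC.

DIC = 2.72 mmol/kg

CA = [HCO3⁻] + 2[CO3²⁻] = (α₁ + 2α₂)·DIC
At pH 8.07: [H⁺]/K1 = 10^-2.03 = 0.0093325, K2/[H⁺] = 10^-1.14 = 0.072444
α₁ = 1/(1 + 0.0093325 + 0.072444) = 1/1.0818 = 0.9244; α₂ = α₁·K2/[H⁺] = 0.06697
α₁ + 2α₂ = 1.0583
DIC = CA / (α₁ + 2α₂) = 2.88 / 1.0583 = 2.72 mmol/kg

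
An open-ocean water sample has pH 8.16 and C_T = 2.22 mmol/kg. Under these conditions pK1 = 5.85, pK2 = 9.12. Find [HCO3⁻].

α₁ = 1 / (1 + [H⁺]/K1 + K2/[H⁺]) = 1 / (1 + 10^-2.31 + 10^-0.96)
   = 1 / (1 + 0.0048978 + 0.10965) = 1/1.1145 = 0.8972
[HCO3⁻] = α₁ × DIC = 0.8972 × 2.22 = 1.99 mmol/kg

[HCO3⁻] = 1.99 mmol/kg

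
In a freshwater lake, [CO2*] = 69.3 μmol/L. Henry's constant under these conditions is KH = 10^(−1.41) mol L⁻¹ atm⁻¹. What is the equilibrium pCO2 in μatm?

pCO2 = 1780 μatm

KH = 10^(−1.41) = 3.890×10^-2 mol L⁻¹ atm⁻¹
pCO2 = [CO2*]/KH = 69.3×10^-6 / 3.890×10^-2 = 1.78×10^-3 atm = 1780 μatm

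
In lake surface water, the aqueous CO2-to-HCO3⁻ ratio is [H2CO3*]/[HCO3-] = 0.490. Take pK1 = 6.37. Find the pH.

From K1 = [H⁺][HCO3-]/[H2CO3*]:  pH = pK1 − log₁₀([H2CO3*]/[HCO3-])
log₁₀(0.490) = -0.310
pH = 6.37 − (-0.310) = 6.68

pH = 6.68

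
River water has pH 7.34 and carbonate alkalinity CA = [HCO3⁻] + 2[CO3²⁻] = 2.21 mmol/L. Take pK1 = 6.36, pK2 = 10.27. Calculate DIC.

CA = [HCO3⁻] + 2[CO3²⁻] = (α₁ + 2α₂)·DIC
At pH 7.34: [H⁺]/K1 = 10^-0.98 = 0.10471, K2/[H⁺] = 10^-2.93 = 0.0011749
α₁ = 1/(1 + 0.10471 + 0.0011749) = 1/1.1059 = 0.9043; α₂ = α₁·K2/[H⁺] = 0.001062
α₁ + 2α₂ = 0.9064
DIC = CA / (α₁ + 2α₂) = 2.21 / 0.9064 = 2.44 mmol/L

DIC = 2.44 mmol/L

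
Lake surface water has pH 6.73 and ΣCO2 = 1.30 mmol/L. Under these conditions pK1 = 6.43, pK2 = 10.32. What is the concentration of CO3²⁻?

α₂ = 1 / (1 + [H⁺]/K2 + [H⁺]²/(K1K2)) = 1 / (1 + 10^+3.59 + 10^+3.29)
   = 1 / (1 + 3890.5 + 1949.8) = 1/5841.3 = 0.0001712
[CO3²⁻] = α₂ × DIC = 0.0001712 × 1.30 = 0.000223 mmol/L = 0.223 μmol/L

[CO3²⁻] = 0.223 μmol/L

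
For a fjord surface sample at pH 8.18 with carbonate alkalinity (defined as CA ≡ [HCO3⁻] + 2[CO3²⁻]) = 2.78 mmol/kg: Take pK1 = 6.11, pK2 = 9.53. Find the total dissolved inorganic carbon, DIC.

DIC = 2.69 mmol/kg

CA = [HCO3⁻] + 2[CO3²⁻] = (α₁ + 2α₂)·DIC
At pH 8.18: [H⁺]/K1 = 10^-2.07 = 0.0085114, K2/[H⁺] = 10^-1.35 = 0.044668
α₁ = 1/(1 + 0.0085114 + 0.044668) = 1/1.0532 = 0.9495; α₂ = α₁·K2/[H⁺] = 0.04241
α₁ + 2α₂ = 1.0343
DIC = CA / (α₁ + 2α₂) = 2.78 / 1.0343 = 2.69 mmol/kg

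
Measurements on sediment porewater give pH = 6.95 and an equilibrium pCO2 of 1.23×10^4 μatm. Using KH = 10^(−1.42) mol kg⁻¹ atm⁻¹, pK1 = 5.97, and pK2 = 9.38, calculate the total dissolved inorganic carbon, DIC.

DIC = 4.95 mmol/kg

[CO2*] = KH · pCO2 = 10^(−1.42) × 1.23×10^4×10^-6 = 4.676×10^-4 mol/kg
α₀ = 1/(1 + K1/[H⁺] + K1K2/[H⁺]²) = 1/(1 + 10^+0.98 + 10^-1.45) = 0.09447
DIC = [CO2*]/α₀ = 4.676×10^-4 / 0.09447 = 4.95 mmol/kg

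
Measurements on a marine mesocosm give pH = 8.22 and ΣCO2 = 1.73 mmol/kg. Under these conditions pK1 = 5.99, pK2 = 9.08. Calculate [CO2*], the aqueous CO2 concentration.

[CO2*] = 8.91 μmol/kg

α₀ = 1 / (1 + K1/[H⁺] + K1K2/[H⁺]²) = 1 / (1 + 10^+2.23 + 10^+1.37)
   = 1 / (1 + 169.82 + 23.442) = 1/194.27 = 0.005148
[CO2*] = α₀ × DIC = 0.005148 × 1.73 = 0.00891 mmol/kg = 8.91 μmol/kg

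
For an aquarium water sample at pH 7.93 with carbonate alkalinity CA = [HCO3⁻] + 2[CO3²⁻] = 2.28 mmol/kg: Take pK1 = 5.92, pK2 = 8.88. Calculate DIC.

CA = [HCO3⁻] + 2[CO3²⁻] = (α₁ + 2α₂)·DIC
At pH 7.93: [H⁺]/K1 = 10^-2.01 = 0.0097724, K2/[H⁺] = 10^-0.95 = 0.11220
α₁ = 1/(1 + 0.0097724 + 0.11220) = 1/1.1220 = 0.8913; α₂ = α₁·K2/[H⁺] = 0.1000
α₁ + 2α₂ = 1.0913
DIC = CA / (α₁ + 2α₂) = 2.28 / 1.0913 = 2.09 mmol/kg

DIC = 2.09 mmol/kg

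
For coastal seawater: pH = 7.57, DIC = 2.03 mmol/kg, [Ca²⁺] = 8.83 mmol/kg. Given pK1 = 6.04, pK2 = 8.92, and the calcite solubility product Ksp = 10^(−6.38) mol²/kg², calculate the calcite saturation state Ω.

α₂ = 1 / (1 + [H⁺]/K2 + [H⁺]²/(K1K2)) = 1 / (1 + 10^+1.35 + 10^-0.18)
   = 1 / (1 + 22.387 + 0.66069) = 1/24.048 = 0.04158
[CO3²⁻] = α₂ × DIC = 0.04158 × 2.03 = 0.08441 mmol/kg
Ksp = 10^(−6.38) = 4.169×10^-7
Ω = [Ca²⁺][CO3²⁻]/Ksp = (8.83×10^-3)(8.441×10^-5) / 4.169×10^-7 = 1.79

Ω = 1.79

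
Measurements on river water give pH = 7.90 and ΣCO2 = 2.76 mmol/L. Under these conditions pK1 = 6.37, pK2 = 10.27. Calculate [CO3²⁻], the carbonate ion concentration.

α₂ = 1 / (1 + [H⁺]/K2 + [H⁺]²/(K1K2)) = 1 / (1 + 10^+2.37 + 10^+0.84)
   = 1 / (1 + 234.42 + 6.9183) = 1/242.34 = 0.004126
[CO3²⁻] = α₂ × DIC = 0.004126 × 2.76 = 0.0114 mmol/L = 11.4 μmol/L

[CO3²⁻] = 11.4 μmol/L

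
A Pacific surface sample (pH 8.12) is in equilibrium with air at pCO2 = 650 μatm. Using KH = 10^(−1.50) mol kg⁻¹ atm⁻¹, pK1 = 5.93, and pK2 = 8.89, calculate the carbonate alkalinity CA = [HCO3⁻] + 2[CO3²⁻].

CA = 4.26 mmol/kg

[CO2*] = KH · pCO2 = 10^(−1.50) × 650×10^-6 = 2.055×10^-5 mol/kg
α₀ = 1/(1 + K1/[H⁺] + K1K2/[H⁺]²) = 1/(1 + 10^+2.19 + 10^+1.42) = 0.005489
DIC = [CO2*]/α₀ = 2.055×10^-5 / 0.005489 = 3.745 mmol/kg
CA = (α₁ + 2α₂)·DIC = (0.8501 + 2×0.1444) × 3.745 = 4.26 mmol/kg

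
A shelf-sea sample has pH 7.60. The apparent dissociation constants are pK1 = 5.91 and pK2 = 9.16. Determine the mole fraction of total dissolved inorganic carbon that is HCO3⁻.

α₁ = 1 / (1 + [H⁺]/K1 + K2/[H⁺]) = 1 / (1 + 10^-1.69 + 10^-1.56)
   = 1 / (1 + 0.020417 + 0.027542) = 1/1.0480 = 0.9542

α₁ = 0.954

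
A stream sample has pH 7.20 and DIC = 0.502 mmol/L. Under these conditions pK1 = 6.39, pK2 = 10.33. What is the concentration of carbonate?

[CO3²⁻] = 0.322 μmol/L

α₂ = 1 / (1 + [H⁺]/K2 + [H⁺]²/(K1K2)) = 1 / (1 + 10^+3.13 + 10^+2.32)
   = 1 / (1 + 1349.0 + 208.93) = 1/1558.9 = 0.0006415
[CO3²⁻] = α₂ × DIC = 0.0006415 × 0.502 = 0.000322 mmol/L = 0.322 μmol/L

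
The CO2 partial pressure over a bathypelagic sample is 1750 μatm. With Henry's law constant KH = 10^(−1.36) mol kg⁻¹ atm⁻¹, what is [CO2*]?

KH = 10^(−1.36) = 4.365×10^-2 mol kg⁻¹ atm⁻¹
[CO2*] = KH · pCO2 = 4.365×10^-2 × 1750×10^-6 atm = 7.64×10^-5 mol/kg

[CO2*] = 76.4 μmol/kg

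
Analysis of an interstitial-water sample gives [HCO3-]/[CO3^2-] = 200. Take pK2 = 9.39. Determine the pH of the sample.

From K2 = [H⁺][CO3^2-]/[HCO3-]:  pH = pK2 − log₁₀([HCO3-]/[CO3^2-])
log₁₀(200) = +2.301
pH = 9.39 − (+2.301) = 7.09

pH = 7.09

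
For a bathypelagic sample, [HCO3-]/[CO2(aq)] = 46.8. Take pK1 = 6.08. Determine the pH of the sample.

From K1 = [H⁺][HCO3-]/[CO2(aq)]:  pH = pK1 + log₁₀([HCO3-]/[CO2(aq)])
log₁₀(46.8) = +1.670
pH = 6.08 + (+1.670) = 7.75

pH = 7.75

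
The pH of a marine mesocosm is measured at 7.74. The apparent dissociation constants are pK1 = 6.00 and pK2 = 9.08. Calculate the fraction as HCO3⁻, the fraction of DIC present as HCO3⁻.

α₁ = 0.940

α₁ = 1 / (1 + [H⁺]/K1 + K2/[H⁺]) = 1 / (1 + 10^-1.74 + 10^-1.34)
   = 1 / (1 + 0.018197 + 0.045709) = 1/1.0639 = 0.9399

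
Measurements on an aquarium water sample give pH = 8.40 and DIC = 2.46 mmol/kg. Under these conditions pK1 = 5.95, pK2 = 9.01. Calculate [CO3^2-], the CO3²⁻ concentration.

α₂ = 1 / (1 + [H⁺]/K2 + [H⁺]²/(K1K2)) = 1 / (1 + 10^+0.61 + 10^-1.84)
   = 1 / (1 + 4.0738 + 0.014454) = 1/5.0883 = 0.1965
[CO3²⁻] = α₂ × DIC = 0.1965 × 2.46 = 0.483 mmol/kg

[CO3²⁻] = 0.483 mmol/kg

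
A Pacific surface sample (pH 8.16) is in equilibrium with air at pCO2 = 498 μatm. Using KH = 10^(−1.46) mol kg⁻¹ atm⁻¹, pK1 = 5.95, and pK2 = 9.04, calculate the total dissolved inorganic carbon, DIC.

DIC = 3.19 mmol/kg

[CO2*] = KH · pCO2 = 10^(−1.46) × 498×10^-6 = 1.727×10^-5 mol/kg
α₀ = 1/(1 + K1/[H⁺] + K1K2/[H⁺]²) = 1/(1 + 10^+2.21 + 10^+1.33) = 0.005418
DIC = [CO2*]/α₀ = 1.727×10^-5 / 0.005418 = 3.19 mmol/kg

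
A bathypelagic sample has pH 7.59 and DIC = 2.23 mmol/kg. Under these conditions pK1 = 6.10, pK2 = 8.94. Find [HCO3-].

[HCO3⁻] = 2.07 mmol/kg

α₁ = 1 / (1 + [H⁺]/K1 + K2/[H⁺]) = 1 / (1 + 10^-1.49 + 10^-1.35)
   = 1 / (1 + 0.032359 + 0.044668) = 1/1.0770 = 0.9285
[HCO3⁻] = α₁ × DIC = 0.9285 × 2.23 = 2.07 mmol/kg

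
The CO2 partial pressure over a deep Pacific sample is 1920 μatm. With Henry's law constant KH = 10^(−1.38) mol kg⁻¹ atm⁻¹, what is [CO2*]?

[CO2*] = 80.0 μmol/kg

KH = 10^(−1.38) = 4.169×10^-2 mol kg⁻¹ atm⁻¹
[CO2*] = KH · pCO2 = 4.169×10^-2 × 1920×10^-6 atm = 8.00×10^-5 mol/kg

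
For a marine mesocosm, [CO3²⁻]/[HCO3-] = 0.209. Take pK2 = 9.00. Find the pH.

pH = 8.32

From K2 = [H⁺][CO3²⁻]/[HCO3-]:  pH = pK2 + log₁₀([CO3²⁻]/[HCO3-])
log₁₀(0.209) = -0.680
pH = 9.00 + (-0.680) = 8.32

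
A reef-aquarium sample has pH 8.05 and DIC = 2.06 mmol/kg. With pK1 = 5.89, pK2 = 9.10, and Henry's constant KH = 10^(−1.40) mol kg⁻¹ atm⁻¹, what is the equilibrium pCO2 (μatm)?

α₀ = 1 / (1 + K1/[H⁺] + K1K2/[H⁺]²) = 1 / (1 + 10^+2.16 + 10^+1.11)
   = 1 / (1 + 144.54 + 12.882) = 1/158.43 = 0.006312
[CO2*] = α₀ × DIC = 0.006312 × 2.06 = 0.01300 mmol/kg = 13.00 μmol/kg
pCO2 = [CO2*]/KH = 1.300×10^-5 / 3.981×10^-2 = 327 μatm

pCO2 = 327 μatm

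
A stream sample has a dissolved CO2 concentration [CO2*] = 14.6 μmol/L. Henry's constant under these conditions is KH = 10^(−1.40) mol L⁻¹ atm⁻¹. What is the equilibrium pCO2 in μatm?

KH = 10^(−1.40) = 3.981×10^-2 mol L⁻¹ atm⁻¹
pCO2 = [CO2*]/KH = 14.6×10^-6 / 3.981×10^-2 = 3.67×10^-4 atm = 367 μatm

pCO2 = 367 μatm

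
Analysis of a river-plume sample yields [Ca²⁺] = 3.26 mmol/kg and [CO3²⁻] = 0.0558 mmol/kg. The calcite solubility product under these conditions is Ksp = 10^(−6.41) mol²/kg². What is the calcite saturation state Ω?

Ksp = 10^(−6.41) = 3.890×10^-7
Ω = [Ca²⁺][CO3²⁻]/Ksp = (3.26×10^-3)(0.0558×10^-3) / 3.890×10^-7 = 0.468

Ω = 0.468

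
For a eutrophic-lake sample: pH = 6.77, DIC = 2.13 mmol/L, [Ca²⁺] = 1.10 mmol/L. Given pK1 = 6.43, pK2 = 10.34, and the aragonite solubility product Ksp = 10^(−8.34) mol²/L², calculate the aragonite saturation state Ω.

Ω = 0.0947

α₂ = 1 / (1 + [H⁺]/K2 + [H⁺]²/(K1K2)) = 1 / (1 + 10^+3.57 + 10^+3.23)
   = 1 / (1 + 3715.4 + 1698.2) = 1/5414.6 = 0.0001847
[CO3²⁻] = α₂ × DIC = 0.0001847 × 2.13 = 0.0003934 mmol/L = 0.3934 μmol/L
Ksp = 10^(−8.34) = 4.571×10^-9
Ω = [Ca²⁺][CO3²⁻]/Ksp = (1.10×10^-3)(3.934×10^-7) / 4.571×10^-9 = 0.0947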